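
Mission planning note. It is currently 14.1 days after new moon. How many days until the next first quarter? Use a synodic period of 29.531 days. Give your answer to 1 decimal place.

22.8 days

First quarter is 0.25 of the way through the cycle: age 0.25 × 29.531 = 7.383 d.
Already past this cycle's first quarter; the next is at 7.383 + 29.531 = 36.914 d, so 36.914 − 14.1 = 22.814 days.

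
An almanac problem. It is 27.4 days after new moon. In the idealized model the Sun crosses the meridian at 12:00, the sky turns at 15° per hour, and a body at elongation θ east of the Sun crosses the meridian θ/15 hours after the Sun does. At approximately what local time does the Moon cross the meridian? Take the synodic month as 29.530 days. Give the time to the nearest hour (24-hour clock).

The Moon has covered 27.4/29.530 of its cycle, so θ ≈ 360° × 27.4/29.530 = 334.0°.
Delay after the Sun = 334.0° / (15°/h) ≈ 22.27 h.
12:00 + 22.27 h ≈ 10:16 → 10:00 to the nearest hour.

10:00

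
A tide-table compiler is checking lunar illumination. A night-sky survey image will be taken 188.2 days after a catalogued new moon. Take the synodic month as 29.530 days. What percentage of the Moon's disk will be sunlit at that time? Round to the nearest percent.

188.2/29.530 = 6.373 lunations, so 6 complete cycles and 11.02 d into the next.
The Moon has covered 11.02/29.530 of its cycle, so θ ≈ 360° × 11.02/29.530 = 134.3°.
Illuminated fraction = (1 − cos 134.3°)/2 = (1 − (-0.699))/2 ≈ 0.849, so 85%.

85%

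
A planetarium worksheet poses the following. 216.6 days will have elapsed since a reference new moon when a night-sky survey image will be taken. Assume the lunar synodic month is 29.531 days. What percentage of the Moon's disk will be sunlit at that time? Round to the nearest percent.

75%

216.6/29.531 = 7.335 lunations, so 7 complete cycles and 9.88 d into the next.
Phase angle: θ = 360°·(9.88 d)/(29.531 d) = 120.5°.
cos 120.5° = (-0.507), so f = (1 − (-0.507))/2 = 0.754, so 75%.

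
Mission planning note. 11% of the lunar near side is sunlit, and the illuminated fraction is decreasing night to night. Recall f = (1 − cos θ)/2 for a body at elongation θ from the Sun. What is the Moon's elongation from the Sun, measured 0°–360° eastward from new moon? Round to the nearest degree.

From f = (1 − cos θ)/2: cos θ = 1 − 2×0.11 = 0.780; arccos → 38.7°.
Since the Moon is past full (waning), take the reflex angle: θ = 360° − 38.7° = 321.3°.

321°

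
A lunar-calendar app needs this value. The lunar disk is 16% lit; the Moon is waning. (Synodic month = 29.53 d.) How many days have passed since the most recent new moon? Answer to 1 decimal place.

25.7 days

Invert f = (1 − cos θ)/2 to get cos θ = 1 − 2(0.16) = 0.680, hence θ₀ = arccos 0.680 = 47.2°.
Since the Moon is past full (waning), take the reflex angle: θ = 360° − 47.2° = 312.8°.
Age = 29.53 × 312.8°/360° ≈ 25.66 days.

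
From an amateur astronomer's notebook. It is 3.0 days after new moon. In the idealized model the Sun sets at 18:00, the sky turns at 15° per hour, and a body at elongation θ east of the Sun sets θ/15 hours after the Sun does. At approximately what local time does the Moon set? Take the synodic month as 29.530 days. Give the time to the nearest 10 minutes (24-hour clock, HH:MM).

20:30

The Moon has covered 3.0/29.530 of its cycle, so θ ≈ 360° × 3.0/29.530 = 36.6°.
At 15° of sky rotation per hour, 36.6° corresponds to a 2.44 h lag.
18:00 + 2.438 h ≈ 20:26 → 20:30 to the nearest ten minutes.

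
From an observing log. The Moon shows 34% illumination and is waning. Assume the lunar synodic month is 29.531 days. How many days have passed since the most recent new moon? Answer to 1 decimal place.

Invert f = (1 − cos θ)/2 to get cos θ = 1 − 2(0.34) = 0.320, hence θ₀ = arccos 0.320 = 71.3°.
A waning Moon lies in 180°–360°, so θ = 360° − 71.3° = 288.7°.
Age = 29.531 × 288.7°/360° ≈ 23.68 days.

23.7 days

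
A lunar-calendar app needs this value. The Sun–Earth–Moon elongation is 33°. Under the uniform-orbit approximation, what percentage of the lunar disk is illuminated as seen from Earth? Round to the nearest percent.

8%

Half-versine of 33°: (1 − 0.839)/2 = 0.081, i.e. 8%.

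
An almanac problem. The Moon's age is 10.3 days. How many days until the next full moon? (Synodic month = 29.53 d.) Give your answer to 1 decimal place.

Full moon is 0.5 of the way through the cycle: age 0.5 × 29.53 = 14.765 d.
So 4.465 days remain (14.765 − 10.3).

4.5 days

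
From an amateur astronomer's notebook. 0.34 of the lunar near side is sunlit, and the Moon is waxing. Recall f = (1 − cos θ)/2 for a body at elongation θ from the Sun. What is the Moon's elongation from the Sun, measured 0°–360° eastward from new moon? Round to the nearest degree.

cos θ = 1 − 2f = 0.320, giving a principal value of 71.3°.
Before full moon the principal value applies: θ = 71.3°.

71°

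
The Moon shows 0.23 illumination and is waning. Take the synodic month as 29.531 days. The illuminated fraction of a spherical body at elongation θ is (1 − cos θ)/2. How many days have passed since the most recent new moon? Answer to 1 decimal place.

cos θ = 1 − 2f = 0.540, giving a principal value of 57.3°.
Waning ⇒ past full, so θ = 360° − 57.3° = 302.7°.
At 360°/29.531 d per day, 302.7° corresponds to 24.83 days.

24.8 days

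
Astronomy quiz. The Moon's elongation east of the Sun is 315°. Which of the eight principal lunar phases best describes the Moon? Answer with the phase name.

315° lies in the waning crescent sector of the 8-phase cycle.

waning crescent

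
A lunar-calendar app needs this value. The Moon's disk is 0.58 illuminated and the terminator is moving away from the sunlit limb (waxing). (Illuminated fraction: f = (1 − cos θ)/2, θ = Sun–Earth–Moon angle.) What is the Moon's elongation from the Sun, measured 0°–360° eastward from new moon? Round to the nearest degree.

99°

Invert f = (1 − cos θ)/2 to get cos θ = 1 − 2(0.58) = -0.160, hence θ₀ = arccos -0.160 = 99.2°.
The Moon is waxing (0°–180°), so θ = 99.2° directly.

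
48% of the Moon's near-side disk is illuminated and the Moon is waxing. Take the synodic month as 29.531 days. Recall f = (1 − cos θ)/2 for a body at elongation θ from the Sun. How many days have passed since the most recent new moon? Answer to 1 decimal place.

7.2 days

Invert f = (1 − cos θ)/2 to get cos θ = 1 − 2(0.48) = 0.040, hence θ₀ = arccos 0.040 = 87.7°.
Before full moon the principal value applies: θ = 87.7°.
At 360°/29.531 d per day, 87.7° corresponds to 7.19 days.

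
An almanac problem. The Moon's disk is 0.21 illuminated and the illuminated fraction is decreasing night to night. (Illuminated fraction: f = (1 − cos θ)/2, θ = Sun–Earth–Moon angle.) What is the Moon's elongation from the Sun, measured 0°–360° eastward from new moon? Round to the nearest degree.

305°

cos θ = 1 − 2f = 0.580, giving a principal value of 54.5°.
Since the Moon is past full (waning), take the reflex angle: θ = 360° − 54.5° = 305.5°.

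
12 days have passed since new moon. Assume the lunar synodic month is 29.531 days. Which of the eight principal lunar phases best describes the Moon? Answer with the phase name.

At 12/29.531 of the cycle, θ ≈ 146° — the waxing gibbous range.

waxing gibbous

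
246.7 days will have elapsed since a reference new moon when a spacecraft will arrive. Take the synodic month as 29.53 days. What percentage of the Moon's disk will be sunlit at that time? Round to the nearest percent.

80%

246.7/29.53 = 8.354 lunations, so 8 complete cycles and 10.46 d into the next.
The Moon has covered 10.46/29.53 of its cycle, so θ ≈ 360° × 10.46/29.53 = 127.5°.
Illuminated fraction = (1 − cos 127.5°)/2 = (1 − (-0.609))/2 ≈ 0.805, so 80%.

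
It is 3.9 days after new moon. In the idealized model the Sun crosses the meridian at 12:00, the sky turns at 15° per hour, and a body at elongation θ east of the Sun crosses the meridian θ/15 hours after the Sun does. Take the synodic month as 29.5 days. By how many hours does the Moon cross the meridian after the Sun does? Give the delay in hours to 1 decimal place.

Elongation θ = 360° × 3.9/29.5 ≈ 47.6°.
Delay after the Sun = 47.6° / (15°/h) ≈ 3.17 h.
So the Moon crosses the meridian 3.17 h after the Sun.

3.2 h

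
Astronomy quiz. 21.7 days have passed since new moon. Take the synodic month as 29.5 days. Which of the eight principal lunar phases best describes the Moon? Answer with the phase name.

At 21.7/29.5 of the cycle, θ ≈ 265° — the last quarter range.

last quarter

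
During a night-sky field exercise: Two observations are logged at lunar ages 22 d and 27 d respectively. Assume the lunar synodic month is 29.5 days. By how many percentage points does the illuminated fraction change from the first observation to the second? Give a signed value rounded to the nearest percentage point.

-44 pp

θ₁ = 360° × 22/29.5 = 268.5°, f₁ = (1 − cos θ₁)/2 = 0.513.
θ₂ = 360° × 27/29.5 = 329.5°, f₂ = (1 − cos θ₂)/2 = 0.069.
Change = f₂ − f₁ = -0.444 → -44 percentage points.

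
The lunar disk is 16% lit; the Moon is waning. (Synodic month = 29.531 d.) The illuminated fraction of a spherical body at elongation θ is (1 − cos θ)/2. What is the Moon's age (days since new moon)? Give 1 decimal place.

25.7 days

Invert f = (1 − cos θ)/2 to get cos θ = 1 − 2(0.16) = 0.680, hence θ₀ = arccos 0.680 = 47.2°.
Waning ⇒ past full, so θ = 360° − 47.2° = 312.8°.
That fraction of the synodic month is 312.8/360 × 29.531 d ≈ 25.66 d.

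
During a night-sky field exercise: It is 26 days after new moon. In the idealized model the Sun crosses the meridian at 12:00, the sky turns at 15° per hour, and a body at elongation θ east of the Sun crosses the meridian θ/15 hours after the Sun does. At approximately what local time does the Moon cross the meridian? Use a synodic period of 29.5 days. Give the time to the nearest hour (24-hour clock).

09:00

The Moon has covered 26/29.5 of its cycle, so θ ≈ 360° × 26/29.5 = 317.3°.
At 15° of sky rotation per hour, 317.3° corresponds to a 21.15 h lag.
12:00 + 21.15 h ≈ 09:09 → 09:00 to the nearest hour.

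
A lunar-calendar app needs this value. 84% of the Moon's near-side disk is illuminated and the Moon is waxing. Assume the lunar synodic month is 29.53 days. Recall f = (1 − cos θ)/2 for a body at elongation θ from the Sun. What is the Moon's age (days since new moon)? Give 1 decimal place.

cos θ = 1 − 2f = -0.680, giving a principal value of 132.8°.
The Moon is waxing (0°–180°), so θ = 132.8° directly.
That fraction of the synodic month is 132.8/360 × 29.53 d ≈ 10.90 d.

10.9 days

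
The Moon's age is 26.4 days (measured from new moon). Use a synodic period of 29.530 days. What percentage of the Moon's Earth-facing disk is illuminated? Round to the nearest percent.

11%

Phase angle: θ = 360°·(26.4 d)/(29.530 d) = 321.8°.
cos 321.8° = 0.786, so f = (1 − 0.786)/2 = 0.107, so 11%.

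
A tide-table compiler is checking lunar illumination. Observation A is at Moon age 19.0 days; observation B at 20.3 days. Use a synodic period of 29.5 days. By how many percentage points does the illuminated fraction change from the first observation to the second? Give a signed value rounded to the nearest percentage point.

First observation: θ = 360°·19.0/29.5 = 231.9°, so f = 0.809.
Second observation: θ = 247.7°, f = 0.689.
Δf = 0.689 − 0.809 = -0.119, i.e. -12 pp.

-12 percentage points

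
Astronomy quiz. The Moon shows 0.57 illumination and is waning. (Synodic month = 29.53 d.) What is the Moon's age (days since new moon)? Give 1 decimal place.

Invert f = (1 − cos θ)/2 to get cos θ = 1 − 2(0.57) = -0.140, hence θ₀ = arccos -0.140 = 98.0°.
Waning ⇒ past full, so θ = 360° − 98.0° = 262.0°.
At 360°/29.53 d per day, 262.0° corresponds to 21.49 days.

21.5 days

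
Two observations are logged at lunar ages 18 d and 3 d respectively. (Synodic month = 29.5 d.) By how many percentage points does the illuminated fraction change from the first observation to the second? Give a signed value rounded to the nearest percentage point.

First observation: θ = 360°·18/29.5 = 219.7°, so f = 0.885.
Second observation: θ = 36.6°, f = 0.099.
Δf = 0.099 − 0.885 = -0.786, i.e. -79 pp.

-79 percentage points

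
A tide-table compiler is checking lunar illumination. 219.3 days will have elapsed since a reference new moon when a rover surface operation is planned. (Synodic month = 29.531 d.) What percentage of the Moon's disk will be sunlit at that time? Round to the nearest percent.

219.3 d spans 7 complete synodic months (7 × 29.531 = 206.72 d) plus 12.58 d.
Elongation θ = 360° × 12.58/29.531 ≈ 153.4°.
With cos θ = (-0.894), the lit fraction is (1 − (-0.894))/2 ≈ 0.947, so 95%.

95%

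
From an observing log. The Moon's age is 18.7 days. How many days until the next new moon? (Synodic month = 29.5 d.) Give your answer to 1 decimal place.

One full lunation from the last new moon is 29.5 d; remaining = 29.5 − 18.7 = 10.800 d.

10.8 days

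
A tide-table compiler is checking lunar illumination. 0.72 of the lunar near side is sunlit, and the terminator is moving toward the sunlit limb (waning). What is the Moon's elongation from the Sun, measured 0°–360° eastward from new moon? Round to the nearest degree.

cos θ = 1 − 2f = -0.440, giving a principal value of 116.1°.
Waning ⇒ past full, so θ = 360° − 116.1° = 243.9°.

244°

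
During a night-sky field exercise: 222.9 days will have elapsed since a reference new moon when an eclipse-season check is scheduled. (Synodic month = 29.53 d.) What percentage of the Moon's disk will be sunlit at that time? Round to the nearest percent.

98%

222.9/29.53 = 7.548 lunations, so 7 complete cycles and 16.19 d into the next.
Elongation θ = 360° × 16.19/29.53 ≈ 197.4°.
cos 197.4° = (-0.954), so f = (1 − (-0.954))/2 = 0.977, so 98%.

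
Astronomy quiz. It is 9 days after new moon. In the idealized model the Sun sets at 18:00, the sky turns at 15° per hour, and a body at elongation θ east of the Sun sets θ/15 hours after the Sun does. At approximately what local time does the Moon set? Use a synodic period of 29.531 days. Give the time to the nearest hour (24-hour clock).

01:00

Elongation θ = 360° × 9/29.531 ≈ 109.7°.
The Moon trails the Sun by θ/15 = 109.7/15 ≈ 7.31 hours.
18:00 + 7.31 h ≈ 01:19 → 01:00 to the nearest hour.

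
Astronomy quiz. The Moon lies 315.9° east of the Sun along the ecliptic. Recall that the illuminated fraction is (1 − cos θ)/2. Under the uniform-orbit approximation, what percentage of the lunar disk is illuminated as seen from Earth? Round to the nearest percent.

cos 315.9° = 0.718, so f = (1 − 0.718)/2 = 0.141, i.e. 14%.

14%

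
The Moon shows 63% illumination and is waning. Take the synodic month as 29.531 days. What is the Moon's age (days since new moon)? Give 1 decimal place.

20.9 days

cos θ = 1 − 2f = -0.260, giving a principal value of 105.1°.
A waning Moon lies in 180°–360°, so θ = 360° − 105.1° = 254.9°.
Age = 29.531 × 254.9°/360° ≈ 20.91 days.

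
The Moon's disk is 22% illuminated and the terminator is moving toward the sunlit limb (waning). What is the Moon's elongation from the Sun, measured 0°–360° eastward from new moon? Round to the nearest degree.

From f = (1 − cos θ)/2: cos θ = 1 − 2×0.22 = 0.560; arccos → 55.9°.
Waning ⇒ past full, so θ = 360° − 55.9° = 304.1°.

304°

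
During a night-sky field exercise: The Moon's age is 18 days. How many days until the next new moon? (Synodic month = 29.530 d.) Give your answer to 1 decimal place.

11.5 days

The next new moon completes the synodic month: 29.530 − 18 = 11.530 days.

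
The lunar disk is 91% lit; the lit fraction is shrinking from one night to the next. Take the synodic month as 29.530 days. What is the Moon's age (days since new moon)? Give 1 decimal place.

17.6 days

From f = (1 − cos θ)/2: cos θ = 1 − 2×0.91 = -0.820; arccos → 145.1°.
A waning Moon lies in 180°–360°, so θ = 360° − 145.1° = 214.9°.
That fraction of the synodic month is 214.9/360 × 29.530 d ≈ 17.63 d.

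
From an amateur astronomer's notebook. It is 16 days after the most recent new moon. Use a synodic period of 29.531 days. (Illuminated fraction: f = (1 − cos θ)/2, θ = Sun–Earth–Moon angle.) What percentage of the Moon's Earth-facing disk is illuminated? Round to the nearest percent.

Elongation θ = 360° × 16/29.531 ≈ 195.0°.
Illuminated fraction = (1 − cos 195.0°)/2 = (1 − (-0.966))/2 ≈ 0.983, so 98%.

98%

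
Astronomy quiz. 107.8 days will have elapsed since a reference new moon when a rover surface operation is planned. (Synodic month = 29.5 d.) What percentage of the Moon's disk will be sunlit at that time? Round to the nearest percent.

78%

107.8/29.5 = 3.654 lunations, so 3 complete cycles and 19.30 d into the next.
The Moon has covered 19.30/29.5 of its cycle, so θ ≈ 360° × 19.30/29.5 = 235.5°.
Illuminated fraction = (1 − cos 235.5°)/2 = (1 − (-0.566))/2 ≈ 0.783, so 78%.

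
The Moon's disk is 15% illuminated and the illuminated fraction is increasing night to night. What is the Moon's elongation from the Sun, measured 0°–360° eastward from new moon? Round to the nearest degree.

Invert f = (1 − cos θ)/2 to get cos θ = 1 − 2(0.15) = 0.700, hence θ₀ = arccos 0.700 = 45.6°.
The Moon is waxing (0°–180°), so θ = 45.6° directly.

46°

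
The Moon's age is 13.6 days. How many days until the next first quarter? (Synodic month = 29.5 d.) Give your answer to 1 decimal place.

First quarter is 0.25 of the way through the cycle: age 0.25 × 29.5 = 7.375 d.
This lunation's first quarter (7.375 d) has passed, so add one period: 36.875 − 13.6 = 23.275 days.

23.3 days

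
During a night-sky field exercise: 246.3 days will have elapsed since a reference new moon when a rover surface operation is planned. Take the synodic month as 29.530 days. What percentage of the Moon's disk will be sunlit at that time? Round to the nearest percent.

246.3/29.530 = 8.341 lunations, so 8 complete cycles and 10.06 d into the next.
Elongation θ = 360° × 10.06/29.530 ≈ 122.6°.
cos 122.6° = (-0.539), so f = (1 − (-0.539))/2 = 0.770, so 77%.

77%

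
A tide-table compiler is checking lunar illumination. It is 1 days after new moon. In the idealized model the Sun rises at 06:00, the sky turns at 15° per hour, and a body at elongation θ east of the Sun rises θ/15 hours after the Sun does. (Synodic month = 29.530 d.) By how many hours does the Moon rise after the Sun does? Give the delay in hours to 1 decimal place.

The Moon has covered 1/29.530 of its cycle, so θ ≈ 360° × 1/29.530 = 12.2°.
Delay after the Sun = 12.2° / (15°/h) ≈ 0.81 h.
So the Moon rises 0.81 h after the Sun.

0.8 h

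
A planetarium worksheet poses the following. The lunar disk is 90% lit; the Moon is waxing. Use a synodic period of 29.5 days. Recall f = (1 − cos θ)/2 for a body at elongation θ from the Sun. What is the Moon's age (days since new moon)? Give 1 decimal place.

cos θ = 1 − 2f = -0.800, giving a principal value of 143.1°.
The Moon is waxing (0°–180°), so θ = 143.1° directly.
Age = 29.5 × 143.1°/360° ≈ 11.73 days.

11.7 days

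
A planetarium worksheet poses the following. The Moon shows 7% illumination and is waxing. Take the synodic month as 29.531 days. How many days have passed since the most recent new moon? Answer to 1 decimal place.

2.5 days

Invert f = (1 − cos θ)/2 to get cos θ = 1 − 2(0.07) = 0.860, hence θ₀ = arccos 0.860 = 30.7°.
Waxing ⇒ before full, so θ = 30.7°.
That fraction of the synodic month is 30.7/360 × 29.531 d ≈ 2.52 d.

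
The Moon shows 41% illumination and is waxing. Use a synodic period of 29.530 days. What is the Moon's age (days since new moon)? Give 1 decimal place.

6.5 days

From f = (1 − cos θ)/2: cos θ = 1 − 2×0.41 = 0.180; arccos → 79.6°.
Before full moon the principal value applies: θ = 79.6°.
Age = 29.530 × 79.6°/360° ≈ 6.53 days.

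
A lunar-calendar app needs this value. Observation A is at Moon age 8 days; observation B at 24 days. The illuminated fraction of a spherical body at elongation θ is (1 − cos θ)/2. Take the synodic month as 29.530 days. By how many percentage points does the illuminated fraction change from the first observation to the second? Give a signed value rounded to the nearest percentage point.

First observation: θ = 360°·8/29.530 = 97.5°, so f = 0.566.
Second observation: θ = 292.6°, f = 0.308.
Δf = 0.308 − 0.566 = -0.258, i.e. -26 pp.

-26 pp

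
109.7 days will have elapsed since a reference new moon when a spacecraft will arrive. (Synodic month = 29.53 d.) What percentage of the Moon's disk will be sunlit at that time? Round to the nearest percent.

61%

109.7 d spans 3 complete synodic months (3 × 29.53 = 88.59 d) plus 21.11 d.
Phase angle: θ = 360°·(21.11 d)/(29.53 d) = 257.4°.
cos 257.4° = (-0.219), so f = (1 − (-0.219))/2 = 0.609, so 61%.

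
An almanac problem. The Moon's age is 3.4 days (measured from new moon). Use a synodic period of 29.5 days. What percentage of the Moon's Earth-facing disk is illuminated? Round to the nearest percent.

Elongation θ = 360° × 3.4/29.5 ≈ 41.5°.
Illuminated fraction = (1 − cos 41.5°)/2 = (1 − 0.749)/2 ≈ 0.125, so 13%.

13%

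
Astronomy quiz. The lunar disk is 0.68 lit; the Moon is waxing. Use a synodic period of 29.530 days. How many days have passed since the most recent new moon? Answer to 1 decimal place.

Invert f = (1 − cos θ)/2 to get cos θ = 1 − 2(0.68) = -0.360, hence θ₀ = arccos -0.360 = 111.1°.
Waxing ⇒ before full, so θ = 111.1°.
Age = 29.530 × 111.1°/360° ≈ 9.11 days.

9.1 days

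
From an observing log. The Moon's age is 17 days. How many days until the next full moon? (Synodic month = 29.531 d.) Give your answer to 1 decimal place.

27.3 days

Full moon occurs at elongation 180°, i.e. at age 29.531 × 180/360 = 14.765 d.
This lunation's full moon (14.765 d) has passed, so add one period: 44.296 − 17 = 27.296 days.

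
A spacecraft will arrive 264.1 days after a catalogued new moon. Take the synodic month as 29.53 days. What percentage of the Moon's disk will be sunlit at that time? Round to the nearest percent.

3%

Reduce mod P: 264.1 − 8×29.53 = 27.86 d into the current lunation.
Phase angle: θ = 360°·(27.86 d)/(29.53 d) = 339.6°.
With cos θ = 0.938, the lit fraction is (1 − 0.938)/2 ≈ 0.031, so 3%.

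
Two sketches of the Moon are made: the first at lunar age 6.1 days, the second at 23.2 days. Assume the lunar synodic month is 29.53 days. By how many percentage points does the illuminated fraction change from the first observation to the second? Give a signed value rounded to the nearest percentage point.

First observation: θ = 360°·6.1/29.53 = 74.4°, so f = 0.365.
Second observation: θ = 282.8°, f = 0.389.
Δf = 0.389 − 0.365 = +0.024, i.e. +2 pp.

+2 percentage points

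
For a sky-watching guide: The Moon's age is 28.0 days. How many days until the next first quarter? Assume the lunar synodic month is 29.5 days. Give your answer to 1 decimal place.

8.9 days

First quarter occurs at elongation 90°, i.e. at age 29.5 × 90/360 = 7.375 d.
Already past this cycle's first quarter; the next is at 7.375 + 29.5 = 36.875 d, so 36.875 − 28.0 = 8.875 days.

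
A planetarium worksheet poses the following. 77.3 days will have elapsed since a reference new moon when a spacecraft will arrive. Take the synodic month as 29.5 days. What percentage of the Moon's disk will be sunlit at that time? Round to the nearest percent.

77.3 d spans 2 complete synodic months (2 × 29.5 = 59.00 d) plus 18.30 d.
Phase angle: θ = 360°·(18.30 d)/(29.5 d) = 223.3°.
cos 223.3° = (-0.728), so f = (1 − (-0.728))/2 = 0.864, so 86%.

86%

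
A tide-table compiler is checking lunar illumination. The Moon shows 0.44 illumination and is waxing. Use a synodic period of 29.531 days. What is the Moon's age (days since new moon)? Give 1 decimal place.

6.8 days

From f = (1 − cos θ)/2: cos θ = 1 − 2×0.44 = 0.120; arccos → 83.1°.
Waxing ⇒ before full, so θ = 83.1°.
Age = 29.531 × 83.1°/360° ≈ 6.82 days.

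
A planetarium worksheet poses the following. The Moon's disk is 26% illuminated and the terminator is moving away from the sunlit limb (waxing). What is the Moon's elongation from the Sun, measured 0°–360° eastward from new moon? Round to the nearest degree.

cos θ = 1 − 2f = 0.480, giving a principal value of 61.3°.
Waxing ⇒ before full, so θ = 61.3°.

61°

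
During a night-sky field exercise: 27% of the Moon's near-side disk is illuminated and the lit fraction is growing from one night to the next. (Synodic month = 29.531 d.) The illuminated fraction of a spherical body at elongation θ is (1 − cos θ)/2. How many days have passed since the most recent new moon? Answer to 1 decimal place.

5.1 days

Invert f = (1 − cos θ)/2 to get cos θ = 1 − 2(0.27) = 0.460, hence θ₀ = arccos 0.460 = 62.6°.
Before full moon the principal value applies: θ = 62.6°.
At 360°/29.531 d per day, 62.6° corresponds to 5.14 days.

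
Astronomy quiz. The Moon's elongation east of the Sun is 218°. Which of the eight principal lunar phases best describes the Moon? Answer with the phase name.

The waning gibbous sector spans roughly 202°–248°; 218° falls inside it.

waning gibbous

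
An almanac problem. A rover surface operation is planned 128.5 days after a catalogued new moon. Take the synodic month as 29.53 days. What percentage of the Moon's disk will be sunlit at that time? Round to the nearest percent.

128.5/29.53 = 4.352 lunations, so 4 complete cycles and 10.38 d into the next.
Elongation θ = 360° × 10.38/29.53 ≈ 126.5°.
cos 126.5° = (-0.595), so f = (1 − (-0.595))/2 = 0.798, so 80%.

80%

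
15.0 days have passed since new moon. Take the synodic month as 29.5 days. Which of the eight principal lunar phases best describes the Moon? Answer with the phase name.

At 15.0/29.5 of the cycle, θ ≈ 183° — the full moon range.

full moon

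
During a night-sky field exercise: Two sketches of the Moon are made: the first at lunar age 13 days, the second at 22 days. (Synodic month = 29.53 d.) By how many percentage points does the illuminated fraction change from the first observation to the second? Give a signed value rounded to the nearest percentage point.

θ₁ = 360° × 13/29.53 = 158.5°, f₁ = (1 − cos θ₁)/2 = 0.965.
θ₂ = 360° × 22/29.53 = 268.2°, f₂ = (1 − cos θ₂)/2 = 0.516.
Change = f₂ − f₁ = -0.449 → -45 percentage points.

-45 percentage points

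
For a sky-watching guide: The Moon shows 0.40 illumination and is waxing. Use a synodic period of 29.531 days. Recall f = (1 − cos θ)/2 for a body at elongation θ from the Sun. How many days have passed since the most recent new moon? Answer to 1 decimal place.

From f = (1 − cos θ)/2: cos θ = 1 − 2×0.40 = 0.200; arccos → 78.5°.
The Moon is waxing (0°–180°), so θ = 78.5° directly.
At 360°/29.531 d per day, 78.5° corresponds to 6.44 days.

6.4 days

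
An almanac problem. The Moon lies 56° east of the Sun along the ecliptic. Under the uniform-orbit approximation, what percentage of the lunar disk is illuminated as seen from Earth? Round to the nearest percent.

22%

Half-versine of 56°: (1 − 0.559)/2 = 0.220, i.e. 22%.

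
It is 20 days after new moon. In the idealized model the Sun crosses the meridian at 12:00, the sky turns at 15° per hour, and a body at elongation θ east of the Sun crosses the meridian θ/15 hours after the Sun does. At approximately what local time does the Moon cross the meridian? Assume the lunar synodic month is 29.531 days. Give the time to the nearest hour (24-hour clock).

Elongation θ = 360° × 20/29.531 ≈ 243.8°.
Delay after the Sun = 243.8° / (15°/h) ≈ 16.25 h.
12:00 + 16.25 h ≈ 04:15 → 04:00 to the nearest hour.

04:00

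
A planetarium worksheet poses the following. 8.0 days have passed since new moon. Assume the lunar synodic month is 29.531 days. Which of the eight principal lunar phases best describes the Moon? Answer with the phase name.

θ ≈ 360° × 8.0/29.531 = 98°, which falls in the first quarter sector.

first quarter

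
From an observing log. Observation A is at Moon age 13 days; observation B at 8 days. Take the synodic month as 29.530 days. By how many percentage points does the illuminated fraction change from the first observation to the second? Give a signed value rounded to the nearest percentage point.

First observation: θ = 360°·13/29.530 = 158.5°, so f = 0.965.
Second observation: θ = 97.5°, f = 0.566.
Δf = 0.566 − 0.965 = -0.400, i.e. -40 pp.

-40 pp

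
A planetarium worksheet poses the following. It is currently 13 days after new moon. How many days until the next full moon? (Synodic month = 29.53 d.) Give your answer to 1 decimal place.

Full moon occurs at elongation 180°, i.e. at age 29.53 × 180/360 = 14.765 d.
That is 14.765 − 13 = 1.765 days ahead.

1.8 days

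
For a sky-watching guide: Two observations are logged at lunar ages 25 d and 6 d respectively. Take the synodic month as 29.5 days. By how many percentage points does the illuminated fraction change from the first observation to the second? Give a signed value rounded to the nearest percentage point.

θ₁ = 360° × 25/29.5 = 305.1°, f₁ = (1 − cos θ₁)/2 = 0.213.
θ₂ = 360° × 6/29.5 = 73.2°, f₂ = (1 − cos θ₂)/2 = 0.356.
Change = f₂ − f₁ = +0.143 → +14 percentage points.

+14 pp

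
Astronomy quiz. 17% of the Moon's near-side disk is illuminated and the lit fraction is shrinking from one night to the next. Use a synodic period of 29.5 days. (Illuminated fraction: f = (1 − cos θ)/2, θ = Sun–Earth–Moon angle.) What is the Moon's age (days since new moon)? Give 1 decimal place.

25.5 days

cos θ = 1 − 2f = 0.660, giving a principal value of 48.7°.
Since the Moon is past full (waning), take the reflex angle: θ = 360° − 48.7° = 311.3°.
At 360°/29.5 d per day, 311.3° corresponds to 25.51 days.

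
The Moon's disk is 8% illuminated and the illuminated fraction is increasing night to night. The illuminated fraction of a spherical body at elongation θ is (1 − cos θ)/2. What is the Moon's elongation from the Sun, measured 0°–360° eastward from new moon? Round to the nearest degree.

33°

From f = (1 − cos θ)/2: cos θ = 1 − 2×0.08 = 0.840; arccos → 32.9°.
Before full moon the principal value applies: θ = 32.9°.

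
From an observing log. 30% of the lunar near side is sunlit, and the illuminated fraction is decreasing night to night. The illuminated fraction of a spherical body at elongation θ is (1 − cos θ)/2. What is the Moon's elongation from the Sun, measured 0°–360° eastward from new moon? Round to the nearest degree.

294°

cos θ = 1 − 2f = 0.400, giving a principal value of 66.4°.
Since the Moon is past full (waning), take the reflex angle: θ = 360° − 66.4° = 293.6°.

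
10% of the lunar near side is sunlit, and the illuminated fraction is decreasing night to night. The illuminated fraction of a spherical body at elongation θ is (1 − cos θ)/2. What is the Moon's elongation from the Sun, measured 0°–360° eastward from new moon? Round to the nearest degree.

323°

From f = (1 − cos θ)/2: cos θ = 1 − 2×0.10 = 0.800; arccos → 36.9°.
A waning Moon lies in 180°–360°, so θ = 360° − 36.9° = 323.1°.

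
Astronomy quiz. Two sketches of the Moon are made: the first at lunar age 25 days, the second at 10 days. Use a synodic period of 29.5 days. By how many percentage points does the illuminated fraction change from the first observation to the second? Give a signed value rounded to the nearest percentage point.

First observation: θ = 360°·25/29.5 = 305.1°, so f = 0.213.
Second observation: θ = 122.0°, f = 0.765.
Δf = 0.765 − 0.213 = +0.553, i.e. +55 pp.

+55 percentage points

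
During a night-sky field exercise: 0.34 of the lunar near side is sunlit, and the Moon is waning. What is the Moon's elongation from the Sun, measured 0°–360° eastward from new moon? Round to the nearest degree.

cos θ = 1 − 2f = 0.320, giving a principal value of 71.3°.
Waning ⇒ past full, so θ = 360° − 71.3° = 288.7°.

289°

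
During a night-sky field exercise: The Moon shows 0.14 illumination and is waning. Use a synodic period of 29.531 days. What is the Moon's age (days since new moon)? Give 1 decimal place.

25.9 days

cos θ = 1 − 2f = 0.720, giving a principal value of 43.9°.
A waning Moon lies in 180°–360°, so θ = 360° − 43.9° = 316.1°.
That fraction of the synodic month is 316.1/360 × 29.531 d ≈ 25.93 d.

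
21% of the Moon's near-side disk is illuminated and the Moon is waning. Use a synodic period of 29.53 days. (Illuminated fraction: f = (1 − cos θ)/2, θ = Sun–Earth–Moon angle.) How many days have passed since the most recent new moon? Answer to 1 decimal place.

25.1 days

Invert f = (1 − cos θ)/2 to get cos θ = 1 − 2(0.21) = 0.580, hence θ₀ = arccos 0.580 = 54.5°.
Since the Moon is past full (waning), take the reflex angle: θ = 360° − 54.5° = 305.5°.
At 360°/29.53 d per day, 305.5° corresponds to 25.06 days.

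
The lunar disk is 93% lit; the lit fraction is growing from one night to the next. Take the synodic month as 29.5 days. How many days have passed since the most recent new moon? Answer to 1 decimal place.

cos θ = 1 − 2f = -0.860, giving a principal value of 149.3°.
Waxing ⇒ before full, so θ = 149.3°.
Age = 29.5 × 149.3°/360° ≈ 12.24 days.

12.2 days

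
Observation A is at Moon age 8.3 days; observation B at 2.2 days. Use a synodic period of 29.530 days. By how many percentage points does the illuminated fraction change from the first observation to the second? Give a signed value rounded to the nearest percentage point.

θ₁ = 360° × 8.3/29.530 = 101.2°, f₁ = (1 − cos θ₁)/2 = 0.597.
θ₂ = 360° × 2.2/29.530 = 26.8°, f₂ = (1 − cos θ₂)/2 = 0.054.
Change = f₂ − f₁ = -0.543 → -54 percentage points.

-54 pp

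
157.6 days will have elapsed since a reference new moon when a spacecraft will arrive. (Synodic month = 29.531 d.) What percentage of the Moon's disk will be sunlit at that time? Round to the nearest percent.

76%

157.6 d spans 5 complete synodic months (5 × 29.531 = 147.66 d) plus 9.94 d.
The Moon has covered 9.94/29.531 of its cycle, so θ ≈ 360° × 9.94/29.531 = 121.2°.
Illuminated fraction = (1 − cos 121.2°)/2 = (1 − (-0.519))/2 ≈ 0.759, so 76%.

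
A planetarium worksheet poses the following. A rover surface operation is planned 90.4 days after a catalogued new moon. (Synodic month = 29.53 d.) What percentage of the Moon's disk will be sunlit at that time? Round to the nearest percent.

Reduce mod P: 90.4 − 3×29.53 = 1.81 d into the current lunation.
Phase angle: θ = 360°·(1.81 d)/(29.53 d) = 22.1°.
With cos θ = 0.927, the lit fraction is (1 − 0.927)/2 ≈ 0.037, so 4%.

4%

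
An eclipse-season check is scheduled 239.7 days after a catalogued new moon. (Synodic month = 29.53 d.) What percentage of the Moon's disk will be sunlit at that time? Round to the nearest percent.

13%

239.7 d spans 8 complete synodic months (8 × 29.53 = 236.24 d) plus 3.46 d.
Phase angle: θ = 360°·(3.46 d)/(29.53 d) = 42.2°.
Illuminated fraction = (1 − cos 42.2°)/2 = (1 − 0.741)/2 ≈ 0.129, so 13%.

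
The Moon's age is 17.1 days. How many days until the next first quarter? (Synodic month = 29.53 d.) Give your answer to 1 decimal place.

19.8 days

First quarter is 0.25 of the way through the cycle: age 0.25 × 29.53 = 7.383 d.
This lunation's first quarter (7.383 d) has passed, so add one period: 36.913 − 17.1 = 19.812 days.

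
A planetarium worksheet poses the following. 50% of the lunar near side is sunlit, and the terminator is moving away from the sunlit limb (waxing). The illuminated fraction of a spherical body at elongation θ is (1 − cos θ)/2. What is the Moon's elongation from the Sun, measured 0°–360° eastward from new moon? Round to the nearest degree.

90°

From f = (1 − cos θ)/2: cos θ = 1 − 2×0.50 = 0.000; arccos → 90.0°.
The Moon is waxing (0°–180°), so θ = 90.0° directly.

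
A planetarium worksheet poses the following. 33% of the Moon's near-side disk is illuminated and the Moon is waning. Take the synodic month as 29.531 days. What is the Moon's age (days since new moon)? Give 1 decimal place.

Invert f = (1 − cos θ)/2 to get cos θ = 1 − 2(0.33) = 0.340, hence θ₀ = arccos 0.340 = 70.1°.
A waning Moon lies in 180°–360°, so θ = 360° − 70.1° = 289.9°.
Age = 29.531 × 289.9°/360° ≈ 23.78 days.

23.8 days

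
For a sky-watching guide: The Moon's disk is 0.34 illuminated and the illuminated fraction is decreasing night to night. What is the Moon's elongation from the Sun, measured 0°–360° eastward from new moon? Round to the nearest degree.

From f = (1 − cos θ)/2: cos θ = 1 − 2×0.34 = 0.320; arccos → 71.3°.
Since the Moon is past full (waning), take the reflex angle: θ = 360° − 71.3° = 288.7°.

289°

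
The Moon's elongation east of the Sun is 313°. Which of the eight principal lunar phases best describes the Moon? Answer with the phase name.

313° lies in the waning crescent sector of the 8-phase cycle.

waning crescent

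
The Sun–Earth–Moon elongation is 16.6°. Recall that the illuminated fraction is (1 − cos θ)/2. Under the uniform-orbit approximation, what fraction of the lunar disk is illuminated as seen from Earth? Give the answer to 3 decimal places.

Half-versine of 16.6°: (1 − 0.958)/2 = 0.021.

0.021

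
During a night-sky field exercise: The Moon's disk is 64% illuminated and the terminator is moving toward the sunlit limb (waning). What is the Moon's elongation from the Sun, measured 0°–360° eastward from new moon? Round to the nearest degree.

254°

From f = (1 − cos θ)/2: cos θ = 1 − 2×0.64 = -0.280; arccos → 106.3°.
Waning ⇒ past full, so θ = 360° − 106.3° = 253.7°.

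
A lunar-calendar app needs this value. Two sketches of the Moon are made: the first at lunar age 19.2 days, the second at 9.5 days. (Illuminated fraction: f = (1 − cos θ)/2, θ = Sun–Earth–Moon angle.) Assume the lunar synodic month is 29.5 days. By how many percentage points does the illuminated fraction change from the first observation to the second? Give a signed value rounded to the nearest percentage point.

First observation: θ = 360°·19.2/29.5 = 234.3°, so f = 0.792.
Second observation: θ = 115.9°, f = 0.719.
Δf = 0.719 − 0.792 = -0.073, i.e. -7 pp.

-7 percentage points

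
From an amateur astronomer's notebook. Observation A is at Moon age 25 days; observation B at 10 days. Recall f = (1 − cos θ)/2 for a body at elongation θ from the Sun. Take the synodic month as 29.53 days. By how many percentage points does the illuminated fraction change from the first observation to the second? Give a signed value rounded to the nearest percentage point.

θ₁ = 360° × 25/29.53 = 304.8°, f₁ = (1 − cos θ₁)/2 = 0.215.
θ₂ = 360° × 10/29.53 = 121.9°, f₂ = (1 − cos θ₂)/2 = 0.764.
Change = f₂ − f₁ = +0.549 → +55 percentage points.

+55 percentage points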